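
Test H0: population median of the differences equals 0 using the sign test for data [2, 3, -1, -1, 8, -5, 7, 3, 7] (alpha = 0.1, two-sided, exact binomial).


Step 1: Discard zero differences. Original n = 9; n_eff = number of nonzero differences = 9.
Nonzero differences (with sign): +2, +3, -1, -1, +8, -5, +7, +3, +7
Step 2: Count signs: positive = 6, negative = 3.
Step 3: Under H0: P(positive) = 0.5, so the number of positives S ~ Bin(9, 0.5).
Step 4: Two-sided exact p-value = sum of Bin(9,0.5) probabilities at or below the observed probability = 0.507812.
Step 5: alpha = 0.1. fail to reject H0.

n_eff = 9, pos = 6, neg = 3, p = 0.507812, fail to reject H0.


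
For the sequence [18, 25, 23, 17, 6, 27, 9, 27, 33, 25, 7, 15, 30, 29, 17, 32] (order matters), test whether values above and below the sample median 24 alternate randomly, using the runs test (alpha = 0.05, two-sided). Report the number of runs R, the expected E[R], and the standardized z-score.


Step 1: Compute median = 24; label A = above, B = below.
Labels in order: BABBBABAAABBAABA  (n_A = 8, n_B = 8)
Step 2: Count runs R = 10.
Step 3: Under H0 (random ordering), E[R] = 2*n_A*n_B/(n_A+n_B) + 1 = 2*8*8/16 + 1 = 9.0000.
        Var[R] = 2*n_A*n_B*(2*n_A*n_B - n_A - n_B) / ((n_A+n_B)^2 * (n_A+n_B-1)) = 14336/3840 = 3.7333.
        SD[R] = 1.9322.
Step 4: Continuity-corrected z = (R - 0.5 - E[R]) / SD[R] = (10 - 0.5 - 9.0000) / 1.9322 = 0.2588.
Step 5: Two-sided p-value via normal approximation = 2*(1 - Phi(|z|)) = 0.795809.
Step 6: alpha = 0.05. fail to reject H0.

R = 10, z = 0.2588, p = 0.795809, fail to reject H0.


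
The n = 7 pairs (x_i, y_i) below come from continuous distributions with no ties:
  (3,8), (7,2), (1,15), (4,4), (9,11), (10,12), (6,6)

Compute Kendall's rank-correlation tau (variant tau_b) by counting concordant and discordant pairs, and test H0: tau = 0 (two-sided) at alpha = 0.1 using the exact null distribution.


Step 1: Enumerate the 21 unordered pairs (i,j) with i<j and classify each by sign(x_j-x_i) * sign(y_j-y_i).
  (1,2):dx=+4,dy=-6->D; (1,3):dx=-2,dy=+7->D; (1,4):dx=+1,dy=-4->D; (1,5):dx=+6,dy=+3->C
  (1,6):dx=+7,dy=+4->C; (1,7):dx=+3,dy=-2->D; (2,3):dx=-6,dy=+13->D; (2,4):dx=-3,dy=+2->D
  (2,5):dx=+2,dy=+9->C; (2,6):dx=+3,dy=+10->C; (2,7):dx=-1,dy=+4->D; (3,4):dx=+3,dy=-11->D
  (3,5):dx=+8,dy=-4->D; (3,6):dx=+9,dy=-3->D; (3,7):dx=+5,dy=-9->D; (4,5):dx=+5,dy=+7->C
  (4,6):dx=+6,dy=+8->C; (4,7):dx=+2,dy=+2->C; (5,6):dx=+1,dy=+1->C; (5,7):dx=-3,dy=-5->C
  (6,7):dx=-4,dy=-6->C
Step 2: C = 10, D = 11, total pairs = 21.
Step 3: tau = (C - D)/(n(n-1)/2) = (10 - 11)/21 = -0.047619.
Step 4: Exact two-sided p-value (enumerate n! = 5040 permutations of y under H0): p = 1.000000.
Step 5: alpha = 0.1. fail to reject H0.

tau_b = -0.0476 (C=10, D=11), p = 1.000000, fail to reject H0.


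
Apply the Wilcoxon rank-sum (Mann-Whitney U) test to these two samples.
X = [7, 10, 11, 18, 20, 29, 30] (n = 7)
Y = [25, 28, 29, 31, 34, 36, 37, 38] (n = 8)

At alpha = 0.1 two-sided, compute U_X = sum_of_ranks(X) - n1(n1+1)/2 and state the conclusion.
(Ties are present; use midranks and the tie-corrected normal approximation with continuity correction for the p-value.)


Step 1: Combine and sort all 15 observations; assign midranks.
sorted (value, group): (7,X), (10,X), (11,X), (18,X), (20,X), (25,Y), (28,Y), (29,X), (29,Y), (30,X), (31,Y), (34,Y), (36,Y), (37,Y), (38,Y)
ranks: 7->1, 10->2, 11->3, 18->4, 20->5, 25->6, 28->7, 29->8.5, 29->8.5, 30->10, 31->11, 34->12, 36->13, 37->14, 38->15
Step 2: Rank sum for X: R1 = 1 + 2 + 3 + 4 + 5 + 8.5 + 10 = 33.5.
Step 3: U_X = R1 - n1(n1+1)/2 = 33.5 - 7*8/2 = 33.5 - 28 = 5.5.
       U_Y = n1*n2 - U_X = 56 - 5.5 = 50.5.
Step 4: Ties are present, so use the tie-corrected normal approximation (with continuity correction) for the p-value.
Step 5: p-value = 0.010826; compare to alpha = 0.1. reject H0.

U_X = 5.5, p = 0.010826, reject H0 at alpha = 0.1.


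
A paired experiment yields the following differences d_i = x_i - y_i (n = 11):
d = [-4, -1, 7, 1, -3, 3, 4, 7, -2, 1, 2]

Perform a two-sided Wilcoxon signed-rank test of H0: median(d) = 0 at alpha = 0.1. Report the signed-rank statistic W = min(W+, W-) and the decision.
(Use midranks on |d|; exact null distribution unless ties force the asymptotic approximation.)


Step 1: Drop any zero differences (none here) and take |d_i|.
|d| = [4, 1, 7, 1, 3, 3, 4, 7, 2, 1, 2]
Step 2: Midrank |d_i| (ties get averaged ranks).
ranks: |4|->8.5, |1|->2, |7|->10.5, |1|->2, |3|->6.5, |3|->6.5, |4|->8.5, |7|->10.5, |2|->4.5, |1|->2, |2|->4.5
Step 3: Attach original signs; sum ranks with positive sign and with negative sign.
W+ = 10.5 + 2 + 6.5 + 8.5 + 10.5 + 2 + 4.5 = 44.5
W- = 8.5 + 2 + 6.5 + 4.5 = 21.5
(Check: W+ + W- = 66 should equal n(n+1)/2 = 66.)
Step 4: Test statistic W = min(W+, W-) = 21.5.
Step 5: Ties in |d|, so use the tie-corrected normal approximation.
        E[W] = n(n+1)/4 = 11*12/4 = 33.
        Tie groups: |d|=1 (t=3), |d|=2 (t=2), |d|=3 (t=2), |d|=4 (t=2), |d|=7 (t=2); sum(t^3 - t) = 48.
        Var[W] = n(n+1)(2n+1)/24 - sum(t^3-t)/48 = 3036/24 - 48/48 = 125.5.
        z = (W - E[W]) / sqrt(Var[W]) = (21.5 - 33) / 11.2027 = -1.0265.
        Two-sided p = 2*Phi(z) = 0.304637.
Step 6: alpha = 0.1. fail to reject H0.

W+ = 44.5, W- = 21.5, W = min = 21.5, p = 0.304637, fail to reject H0.


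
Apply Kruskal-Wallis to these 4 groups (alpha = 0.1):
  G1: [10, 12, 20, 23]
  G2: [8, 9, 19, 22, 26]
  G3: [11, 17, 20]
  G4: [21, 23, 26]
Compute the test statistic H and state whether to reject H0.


Step 1: Combine all N = 15 observations and assign midranks.
sorted (value, group, rank): (8,G2,1), (9,G2,2), (10,G1,3), (11,G3,4), (12,G1,5), (17,G3,6), (19,G2,7), (20,G1,8.5), (20,G3,8.5), (21,G4,10), (22,G2,11), (23,G1,12.5), (23,G4,12.5), (26,G2,14.5), (26,G4,14.5)
Step 2: Sum ranks within each group.
R_1 = 29 (n_1 = 4)
R_2 = 35.5 (n_2 = 5)
R_3 = 18.5 (n_3 = 3)
R_4 = 37 (n_4 = 3)
Step 3: H = 12/(N(N+1)) * sum(R_i^2/n_i) - 3(N+1)
     = 12/(15*16) * (29^2/4 + 35.5^2/5 + 18.5^2/3 + 37^2/3) - 3*16
     = 0.050000 * 1032.72 - 48
     = 3.635833.
Step 4: Ties present; correction factor C = 1 - 18/(15^3 - 15) = 0.994643. Corrected H = 3.635833 / 0.994643 = 3.655416.
Step 5: Under H0, H ~ chi^2(3); p-value = 0.301158.
Step 6: alpha = 0.1. fail to reject H0.

H = 3.6554, df = 3, p = 0.301158, fail to reject H0.


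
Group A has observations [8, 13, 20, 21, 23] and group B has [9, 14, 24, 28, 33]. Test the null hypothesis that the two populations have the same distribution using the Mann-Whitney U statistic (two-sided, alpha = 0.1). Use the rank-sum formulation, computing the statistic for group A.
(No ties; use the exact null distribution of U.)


Step 1: Combine and sort all 10 observations; assign midranks.
sorted (value, group): (8,X), (9,Y), (13,X), (14,Y), (20,X), (21,X), (23,X), (24,Y), (28,Y), (33,Y)
ranks: 8->1, 9->2, 13->3, 14->4, 20->5, 21->6, 23->7, 24->8, 28->9, 33->10
Step 2: Rank sum for X: R1 = 1 + 3 + 5 + 6 + 7 = 22.
Step 3: U_X = R1 - n1(n1+1)/2 = 22 - 5*6/2 = 22 - 15 = 7.
       U_Y = n1*n2 - U_X = 25 - 7 = 18.
Step 4: No ties, so the exact null distribution of U (based on enumerating the C(10,5) = 252 equally likely rank assignments) gives the two-sided p-value.
Step 5: p-value = 0.309524; compare to alpha = 0.1. fail to reject H0.

U_X = 7, p = 0.309524, fail to reject H0 at alpha = 0.1.


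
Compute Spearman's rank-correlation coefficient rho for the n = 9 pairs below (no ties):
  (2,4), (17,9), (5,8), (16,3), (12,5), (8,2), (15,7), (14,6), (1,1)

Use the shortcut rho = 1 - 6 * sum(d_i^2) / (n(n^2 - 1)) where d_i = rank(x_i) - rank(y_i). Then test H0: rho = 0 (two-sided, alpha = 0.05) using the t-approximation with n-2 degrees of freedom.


Step 1: Rank x and y separately (midranks; no ties here).
rank(x): 2->2, 17->9, 5->3, 16->8, 12->5, 8->4, 15->7, 14->6, 1->1
rank(y): 4->4, 9->9, 8->8, 3->3, 5->5, 2->2, 7->7, 6->6, 1->1
Step 2: d_i = R_x(i) - R_y(i); compute d_i^2.
  (2-4)^2=4, (9-9)^2=0, (3-8)^2=25, (8-3)^2=25, (5-5)^2=0, (4-2)^2=4, (7-7)^2=0, (6-6)^2=0, (1-1)^2=0
sum(d^2) = 58.
Step 3: rho = 1 - 6*58 / (9*(9^2 - 1)) = 1 - 348/720 = 0.516667.
Step 4: Under H0, t = rho * sqrt((n-2)/(1-rho^2)) = 1.5966 ~ t(7).
Step 5: Two-sided p-value from the t-distribution with 7 df = 0.154390.
Step 6: alpha = 0.05. fail to reject H0.

rho = 0.5167, p = 0.154390, fail to reject H0 at alpha = 0.05.


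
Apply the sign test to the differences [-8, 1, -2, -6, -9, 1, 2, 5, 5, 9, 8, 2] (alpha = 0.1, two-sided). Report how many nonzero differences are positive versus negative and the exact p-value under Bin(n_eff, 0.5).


Step 1: Discard zero differences. Original n = 12; n_eff = number of nonzero differences = 12.
Nonzero differences (with sign): -8, +1, -2, -6, -9, +1, +2, +5, +5, +9, +8, +2
Step 2: Count signs: positive = 8, negative = 4.
Step 3: Under H0: P(positive) = 0.5, so the number of positives S ~ Bin(12, 0.5).
Step 4: Two-sided exact p-value = sum of Bin(12,0.5) probabilities at or below the observed probability = 0.387695.
Step 5: alpha = 0.1. fail to reject H0.

n_eff = 12, pos = 8, neg = 4, p = 0.387695, fail to reject H0.


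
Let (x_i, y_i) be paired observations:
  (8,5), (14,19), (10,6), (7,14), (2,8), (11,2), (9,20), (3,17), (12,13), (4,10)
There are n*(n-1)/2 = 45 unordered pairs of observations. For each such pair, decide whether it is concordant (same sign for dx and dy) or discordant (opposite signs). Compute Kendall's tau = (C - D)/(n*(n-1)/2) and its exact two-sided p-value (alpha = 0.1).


Step 1: Enumerate the 45 unordered pairs (i,j) with i<j and classify each by sign(x_j-x_i) * sign(y_j-y_i).
  (1,2):dx=+6,dy=+14->C; (1,3):dx=+2,dy=+1->C; (1,4):dx=-1,dy=+9->D; (1,5):dx=-6,dy=+3->D
  (1,6):dx=+3,dy=-3->D; (1,7):dx=+1,dy=+15->C; (1,8):dx=-5,dy=+12->D; (1,9):dx=+4,dy=+8->C
  (1,10):dx=-4,dy=+5->D; (2,3):dx=-4,dy=-13->C; (2,4):dx=-7,dy=-5->C; (2,5):dx=-12,dy=-11->C
  (2,6):dx=-3,dy=-17->C; (2,7):dx=-5,dy=+1->D; (2,8):dx=-11,dy=-2->C; (2,9):dx=-2,dy=-6->C
  (2,10):dx=-10,dy=-9->C; (3,4):dx=-3,dy=+8->D; (3,5):dx=-8,dy=+2->D; (3,6):dx=+1,dy=-4->D
  (3,7):dx=-1,dy=+14->D; (3,8):dx=-7,dy=+11->D; (3,9):dx=+2,dy=+7->C; (3,10):dx=-6,dy=+4->D
  (4,5):dx=-5,dy=-6->C; (4,6):dx=+4,dy=-12->D; (4,7):dx=+2,dy=+6->C; (4,8):dx=-4,dy=+3->D
  (4,9):dx=+5,dy=-1->D; (4,10):dx=-3,dy=-4->C; (5,6):dx=+9,dy=-6->D; (5,7):dx=+7,dy=+12->C
  (5,8):dx=+1,dy=+9->C; (5,9):dx=+10,dy=+5->C; (5,10):dx=+2,dy=+2->C; (6,7):dx=-2,dy=+18->D
  (6,8):dx=-8,dy=+15->D; (6,9):dx=+1,dy=+11->C; (6,10):dx=-7,dy=+8->D; (7,8):dx=-6,dy=-3->C
  (7,9):dx=+3,dy=-7->D; (7,10):dx=-5,dy=-10->C; (8,9):dx=+9,dy=-4->D; (8,10):dx=+1,dy=-7->D
  (9,10):dx=-8,dy=-3->C
Step 2: C = 23, D = 22, total pairs = 45.
Step 3: tau = (C - D)/(n(n-1)/2) = (23 - 22)/45 = 0.022222.
Step 4: Exact two-sided p-value (enumerate n! = 3628800 permutations of y under H0): p = 1.000000.
Step 5: alpha = 0.1. fail to reject H0.

tau_b = 0.0222 (C=23, D=22), p = 1.000000, fail to reject H0.


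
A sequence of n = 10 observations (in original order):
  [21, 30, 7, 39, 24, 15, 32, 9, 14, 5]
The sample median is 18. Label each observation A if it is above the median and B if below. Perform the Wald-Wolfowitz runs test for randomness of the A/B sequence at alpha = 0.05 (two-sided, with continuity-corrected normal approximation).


Step 1: Compute median = 18; label A = above, B = below.
Labels in order: AABAABABBB  (n_A = 5, n_B = 5)
Step 2: Count runs R = 6.
Step 3: Under H0 (random ordering), E[R] = 2*n_A*n_B/(n_A+n_B) + 1 = 2*5*5/10 + 1 = 6.0000.
        Var[R] = 2*n_A*n_B*(2*n_A*n_B - n_A - n_B) / ((n_A+n_B)^2 * (n_A+n_B-1)) = 2000/900 = 2.2222.
        SD[R] = 1.4907.
Step 4: R = E[R], so z = 0 with no continuity correction.
Step 5: Two-sided p-value via normal approximation = 2*(1 - Phi(|z|)) = 1.000000.
Step 6: alpha = 0.05. fail to reject H0.

R = 6, z = 0.0000, p = 1.000000, fail to reject H0.


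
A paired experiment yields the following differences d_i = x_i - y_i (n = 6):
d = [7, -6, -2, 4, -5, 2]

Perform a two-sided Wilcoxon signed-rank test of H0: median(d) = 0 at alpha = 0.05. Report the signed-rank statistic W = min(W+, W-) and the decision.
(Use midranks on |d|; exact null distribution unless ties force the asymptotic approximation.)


Step 1: Drop any zero differences (none here) and take |d_i|.
|d| = [7, 6, 2, 4, 5, 2]
Step 2: Midrank |d_i| (ties get averaged ranks).
ranks: |7|->6, |6|->5, |2|->1.5, |4|->3, |5|->4, |2|->1.5
Step 3: Attach original signs; sum ranks with positive sign and with negative sign.
W+ = 6 + 3 + 1.5 = 10.5
W- = 5 + 1.5 + 4 = 10.5
(Check: W+ + W- = 21 should equal n(n+1)/2 = 21.)
Step 4: Test statistic W = min(W+, W-) = 10.5.
Step 5: Ties in |d|, so use the tie-corrected normal approximation.
        E[W] = n(n+1)/4 = 6*7/4 = 10.5.
        Tie groups: |d|=2 (t=2); sum(t^3 - t) = 6.
        Var[W] = n(n+1)(2n+1)/24 - sum(t^3-t)/48 = 546/24 - 6/48 = 22.625.
        z = (W - E[W]) / sqrt(Var[W]) = (10.5 - 10.5) / 4.7566 = 0.0000.
        Two-sided p = 2*Phi(z) = 1.000000.
Step 6: alpha = 0.05. fail to reject H0.

W+ = 10.5, W- = 10.5, W = min = 10.5, p = 1.000000, fail to reject H0.


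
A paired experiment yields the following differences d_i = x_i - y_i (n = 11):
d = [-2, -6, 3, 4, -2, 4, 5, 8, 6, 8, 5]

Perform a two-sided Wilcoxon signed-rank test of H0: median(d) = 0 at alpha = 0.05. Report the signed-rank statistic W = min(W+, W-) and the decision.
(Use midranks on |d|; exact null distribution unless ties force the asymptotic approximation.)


Step 1: Drop any zero differences (none here) and take |d_i|.
|d| = [2, 6, 3, 4, 2, 4, 5, 8, 6, 8, 5]
Step 2: Midrank |d_i| (ties get averaged ranks).
ranks: |2|->1.5, |6|->8.5, |3|->3, |4|->4.5, |2|->1.5, |4|->4.5, |5|->6.5, |8|->10.5, |6|->8.5, |8|->10.5, |5|->6.5
Step 3: Attach original signs; sum ranks with positive sign and with negative sign.
W+ = 3 + 4.5 + 4.5 + 6.5 + 10.5 + 8.5 + 10.5 + 6.5 = 54.5
W- = 1.5 + 8.5 + 1.5 = 11.5
(Check: W+ + W- = 66 should equal n(n+1)/2 = 66.)
Step 4: Test statistic W = min(W+, W-) = 11.5.
Step 5: Ties in |d|, so use the tie-corrected normal approximation.
        E[W] = n(n+1)/4 = 11*12/4 = 33.
        Tie groups: |d|=2 (t=2), |d|=4 (t=2), |d|=5 (t=2), |d|=6 (t=2), |d|=8 (t=2); sum(t^3 - t) = 30.
        Var[W] = n(n+1)(2n+1)/24 - sum(t^3-t)/48 = 3036/24 - 30/48 = 125.875.
        z = (W - E[W]) / sqrt(Var[W]) = (11.5 - 33) / 11.2194 = -1.9163.
        Two-sided p = 2*Phi(z) = 0.055324.
Step 6: alpha = 0.05. fail to reject H0.

W+ = 54.5, W- = 11.5, W = min = 11.5, p = 0.055324, fail to reject H0.


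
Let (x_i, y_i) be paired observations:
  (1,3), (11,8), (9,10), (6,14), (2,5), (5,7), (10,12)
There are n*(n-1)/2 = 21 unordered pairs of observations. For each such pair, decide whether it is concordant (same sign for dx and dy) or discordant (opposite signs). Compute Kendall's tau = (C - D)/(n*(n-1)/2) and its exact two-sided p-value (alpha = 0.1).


Step 1: Enumerate the 21 unordered pairs (i,j) with i<j and classify each by sign(x_j-x_i) * sign(y_j-y_i).
  (1,2):dx=+10,dy=+5->C; (1,3):dx=+8,dy=+7->C; (1,4):dx=+5,dy=+11->C; (1,5):dx=+1,dy=+2->C
  (1,6):dx=+4,dy=+4->C; (1,7):dx=+9,dy=+9->C; (2,3):dx=-2,dy=+2->D; (2,4):dx=-5,dy=+6->D
  (2,5):dx=-9,dy=-3->C; (2,6):dx=-6,dy=-1->C; (2,7):dx=-1,dy=+4->D; (3,4):dx=-3,dy=+4->D
  (3,5):dx=-7,dy=-5->C; (3,6):dx=-4,dy=-3->C; (3,7):dx=+1,dy=+2->C; (4,5):dx=-4,dy=-9->C
  (4,6):dx=-1,dy=-7->C; (4,7):dx=+4,dy=-2->D; (5,6):dx=+3,dy=+2->C; (5,7):dx=+8,dy=+7->C
  (6,7):dx=+5,dy=+5->C
Step 2: C = 16, D = 5, total pairs = 21.
Step 3: tau = (C - D)/(n(n-1)/2) = (16 - 5)/21 = 0.523810.
Step 4: Exact two-sided p-value (enumerate n! = 5040 permutations of y under H0): p = 0.136111.
Step 5: alpha = 0.1. fail to reject H0.

tau_b = 0.5238 (C=16, D=5), p = 0.136111, fail to reject H0.


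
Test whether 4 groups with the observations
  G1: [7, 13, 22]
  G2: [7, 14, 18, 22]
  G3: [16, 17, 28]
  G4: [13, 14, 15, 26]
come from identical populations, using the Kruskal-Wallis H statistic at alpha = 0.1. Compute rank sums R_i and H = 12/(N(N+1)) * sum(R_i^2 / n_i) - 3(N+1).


Step 1: Combine all N = 14 observations and assign midranks.
sorted (value, group, rank): (7,G1,1.5), (7,G2,1.5), (13,G1,3.5), (13,G4,3.5), (14,G2,5.5), (14,G4,5.5), (15,G4,7), (16,G3,8), (17,G3,9), (18,G2,10), (22,G1,11.5), (22,G2,11.5), (26,G4,13), (28,G3,14)
Step 2: Sum ranks within each group.
R_1 = 16.5 (n_1 = 3)
R_2 = 28.5 (n_2 = 4)
R_3 = 31 (n_3 = 3)
R_4 = 29 (n_4 = 4)
Step 3: H = 12/(N(N+1)) * sum(R_i^2/n_i) - 3(N+1)
     = 12/(14*15) * (16.5^2/3 + 28.5^2/4 + 31^2/3 + 29^2/4) - 3*15
     = 0.057143 * 824.396 - 45
     = 2.108333.
Step 4: Ties present; correction factor C = 1 - 24/(14^3 - 14) = 0.991209. Corrected H = 2.108333 / 0.991209 = 2.127033.
Step 5: Under H0, H ~ chi^2(3); p-value = 0.546463.
Step 6: alpha = 0.1. fail to reject H0.

H = 2.1270, df = 3, p = 0.546463, fail to reject H0.


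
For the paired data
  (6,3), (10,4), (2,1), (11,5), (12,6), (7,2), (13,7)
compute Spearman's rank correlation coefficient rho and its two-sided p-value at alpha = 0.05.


Step 1: Rank x and y separately (midranks; no ties here).
rank(x): 6->2, 10->4, 2->1, 11->5, 12->6, 7->3, 13->7
rank(y): 3->3, 4->4, 1->1, 5->5, 6->6, 2->2, 7->7
Step 2: d_i = R_x(i) - R_y(i); compute d_i^2.
  (2-3)^2=1, (4-4)^2=0, (1-1)^2=0, (5-5)^2=0, (6-6)^2=0, (3-2)^2=1, (7-7)^2=0
sum(d^2) = 2.
Step 3: rho = 1 - 6*2 / (7*(7^2 - 1)) = 1 - 12/336 = 0.964286.
Step 4: Under H0, t = rho * sqrt((n-2)/(1-rho^2)) = 8.1408 ~ t(5).
Step 5: Two-sided p-value from the t-distribution with 5 df = 0.000454.
Step 6: alpha = 0.05. reject H0.

rho = 0.9643, p = 0.000454, reject H0 at alpha = 0.05.


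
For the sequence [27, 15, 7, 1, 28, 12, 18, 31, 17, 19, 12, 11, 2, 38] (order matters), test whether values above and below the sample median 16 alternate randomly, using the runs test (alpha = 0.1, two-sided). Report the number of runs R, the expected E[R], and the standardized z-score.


Step 1: Compute median = 16; label A = above, B = below.
Labels in order: ABBBABAAAABBBA  (n_A = 7, n_B = 7)
Step 2: Count runs R = 7.
Step 3: Under H0 (random ordering), E[R] = 2*n_A*n_B/(n_A+n_B) + 1 = 2*7*7/14 + 1 = 8.0000.
        Var[R] = 2*n_A*n_B*(2*n_A*n_B - n_A - n_B) / ((n_A+n_B)^2 * (n_A+n_B-1)) = 8232/2548 = 3.2308.
        SD[R] = 1.7974.
Step 4: Continuity-corrected z = (R + 0.5 - E[R]) / SD[R] = (7 + 0.5 - 8.0000) / 1.7974 = -0.2782.
Step 5: Two-sided p-value via normal approximation = 2*(1 - Phi(|z|)) = 0.780879.
Step 6: alpha = 0.1. fail to reject H0.

R = 7, z = -0.2782, p = 0.780879, fail to reject H0.


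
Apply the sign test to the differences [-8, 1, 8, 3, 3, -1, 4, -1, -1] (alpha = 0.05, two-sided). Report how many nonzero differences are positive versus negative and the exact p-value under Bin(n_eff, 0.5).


Step 1: Discard zero differences. Original n = 9; n_eff = number of nonzero differences = 9.
Nonzero differences (with sign): -8, +1, +8, +3, +3, -1, +4, -1, -1
Step 2: Count signs: positive = 5, negative = 4.
Step 3: Under H0: P(positive) = 0.5, so the number of positives S ~ Bin(9, 0.5).
Step 4: Two-sided exact p-value = sum of Bin(9,0.5) probabilities at or below the observed probability = 1.000000.
Step 5: alpha = 0.05. fail to reject H0.

n_eff = 9, pos = 5, neg = 4, p = 1.000000, fail to reject H0.


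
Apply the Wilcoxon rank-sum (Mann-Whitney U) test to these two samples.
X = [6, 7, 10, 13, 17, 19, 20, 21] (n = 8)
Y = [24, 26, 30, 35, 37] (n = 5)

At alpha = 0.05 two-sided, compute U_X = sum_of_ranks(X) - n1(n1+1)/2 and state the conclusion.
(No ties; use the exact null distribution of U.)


Step 1: Combine and sort all 13 observations; assign midranks.
sorted (value, group): (6,X), (7,X), (10,X), (13,X), (17,X), (19,X), (20,X), (21,X), (24,Y), (26,Y), (30,Y), (35,Y), (37,Y)
ranks: 6->1, 7->2, 10->3, 13->4, 17->5, 19->6, 20->7, 21->8, 24->9, 26->10, 30->11, 35->12, 37->13
Step 2: Rank sum for X: R1 = 1 + 2 + 3 + 4 + 5 + 6 + 7 + 8 = 36.
Step 3: U_X = R1 - n1(n1+1)/2 = 36 - 8*9/2 = 36 - 36 = 0.
       U_Y = n1*n2 - U_X = 40 - 0 = 40.
Step 4: No ties, so the exact null distribution of U (based on enumerating the C(13,8) = 1287 equally likely rank assignments) gives the two-sided p-value.
Step 5: p-value = 0.001554; compare to alpha = 0.05. reject H0.

U_X = 0, p = 0.001554, reject H0 at alpha = 0.05.


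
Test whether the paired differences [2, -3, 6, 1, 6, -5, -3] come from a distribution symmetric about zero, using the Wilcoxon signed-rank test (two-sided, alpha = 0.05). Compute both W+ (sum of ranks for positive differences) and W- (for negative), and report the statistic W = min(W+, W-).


Step 1: Drop any zero differences (none here) and take |d_i|.
|d| = [2, 3, 6, 1, 6, 5, 3]
Step 2: Midrank |d_i| (ties get averaged ranks).
ranks: |2|->2, |3|->3.5, |6|->6.5, |1|->1, |6|->6.5, |5|->5, |3|->3.5
Step 3: Attach original signs; sum ranks with positive sign and with negative sign.
W+ = 2 + 6.5 + 1 + 6.5 = 16
W- = 3.5 + 5 + 3.5 = 12
(Check: W+ + W- = 28 should equal n(n+1)/2 = 28.)
Step 4: Test statistic W = min(W+, W-) = 12.
Step 5: Ties in |d|, so use the tie-corrected normal approximation.
        E[W] = n(n+1)/4 = 7*8/4 = 14.
        Tie groups: |d|=3 (t=2), |d|=6 (t=2); sum(t^3 - t) = 12.
        Var[W] = n(n+1)(2n+1)/24 - sum(t^3-t)/48 = 840/24 - 12/48 = 34.75.
        z = (W - E[W]) / sqrt(Var[W]) = (12 - 14) / 5.8949 = -0.3393.
        Two-sided p = 2*Phi(z) = 0.734402.
Step 6: alpha = 0.05. fail to reject H0.

W+ = 16, W- = 12, W = min = 12, p = 0.734402, fail to reject H0.


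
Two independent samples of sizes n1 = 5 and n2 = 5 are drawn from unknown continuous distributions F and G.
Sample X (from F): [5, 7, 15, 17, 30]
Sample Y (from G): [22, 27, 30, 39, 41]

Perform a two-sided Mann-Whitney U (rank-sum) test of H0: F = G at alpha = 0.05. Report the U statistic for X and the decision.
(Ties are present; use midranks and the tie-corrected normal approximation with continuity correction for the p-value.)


Step 1: Combine and sort all 10 observations; assign midranks.
sorted (value, group): (5,X), (7,X), (15,X), (17,X), (22,Y), (27,Y), (30,X), (30,Y), (39,Y), (41,Y)
ranks: 5->1, 7->2, 15->3, 17->4, 22->5, 27->6, 30->7.5, 30->7.5, 39->9, 41->10
Step 2: Rank sum for X: R1 = 1 + 2 + 3 + 4 + 7.5 = 17.5.
Step 3: U_X = R1 - n1(n1+1)/2 = 17.5 - 5*6/2 = 17.5 - 15 = 2.5.
       U_Y = n1*n2 - U_X = 25 - 2.5 = 22.5.
Step 4: Ties are present, so use the tie-corrected normal approximation (with continuity correction) for the p-value.
Step 5: p-value = 0.046533; compare to alpha = 0.05. reject H0.

U_X = 2.5, p = 0.046533, reject H0 at alpha = 0.05.


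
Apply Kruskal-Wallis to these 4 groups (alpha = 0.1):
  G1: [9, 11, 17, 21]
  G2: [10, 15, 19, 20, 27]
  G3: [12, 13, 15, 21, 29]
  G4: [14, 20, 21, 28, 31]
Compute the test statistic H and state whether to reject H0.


Step 1: Combine all N = 19 observations and assign midranks.
sorted (value, group, rank): (9,G1,1), (10,G2,2), (11,G1,3), (12,G3,4), (13,G3,5), (14,G4,6), (15,G2,7.5), (15,G3,7.5), (17,G1,9), (19,G2,10), (20,G2,11.5), (20,G4,11.5), (21,G1,14), (21,G3,14), (21,G4,14), (27,G2,16), (28,G4,17), (29,G3,18), (31,G4,19)
Step 2: Sum ranks within each group.
R_1 = 27 (n_1 = 4)
R_2 = 47 (n_2 = 5)
R_3 = 48.5 (n_3 = 5)
R_4 = 67.5 (n_4 = 5)
Step 3: H = 12/(N(N+1)) * sum(R_i^2/n_i) - 3(N+1)
     = 12/(19*20) * (27^2/4 + 47^2/5 + 48.5^2/5 + 67.5^2/5) - 3*20
     = 0.031579 * 2005.75 - 60
     = 3.339474.
Step 4: Ties present; correction factor C = 1 - 36/(19^3 - 19) = 0.994737. Corrected H = 3.339474 / 0.994737 = 3.357143.
Step 5: Under H0, H ~ chi^2(3); p-value = 0.339768.
Step 6: alpha = 0.1. fail to reject H0.

H = 3.3571, df = 3, p = 0.339768, fail to reject H0.


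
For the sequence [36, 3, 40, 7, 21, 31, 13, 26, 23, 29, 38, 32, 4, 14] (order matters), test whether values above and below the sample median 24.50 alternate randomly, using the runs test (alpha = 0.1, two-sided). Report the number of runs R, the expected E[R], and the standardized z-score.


Step 1: Compute median = 24.50; label A = above, B = below.
Labels in order: ABABBABABAAABB  (n_A = 7, n_B = 7)
Step 2: Count runs R = 10.
Step 3: Under H0 (random ordering), E[R] = 2*n_A*n_B/(n_A+n_B) + 1 = 2*7*7/14 + 1 = 8.0000.
        Var[R] = 2*n_A*n_B*(2*n_A*n_B - n_A - n_B) / ((n_A+n_B)^2 * (n_A+n_B-1)) = 8232/2548 = 3.2308.
        SD[R] = 1.7974.
Step 4: Continuity-corrected z = (R - 0.5 - E[R]) / SD[R] = (10 - 0.5 - 8.0000) / 1.7974 = 0.8345.
Step 5: Two-sided p-value via normal approximation = 2*(1 - Phi(|z|)) = 0.403986.
Step 6: alpha = 0.1. fail to reject H0.

R = 10, z = 0.8345, p = 0.403986, fail to reject H0.


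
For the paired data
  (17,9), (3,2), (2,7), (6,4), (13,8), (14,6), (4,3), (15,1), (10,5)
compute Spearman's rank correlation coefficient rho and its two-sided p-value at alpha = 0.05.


Step 1: Rank x and y separately (midranks; no ties here).
rank(x): 17->9, 3->2, 2->1, 6->4, 13->6, 14->7, 4->3, 15->8, 10->5
rank(y): 9->9, 2->2, 7->7, 4->4, 8->8, 6->6, 3->3, 1->1, 5->5
Step 2: d_i = R_x(i) - R_y(i); compute d_i^2.
  (9-9)^2=0, (2-2)^2=0, (1-7)^2=36, (4-4)^2=0, (6-8)^2=4, (7-6)^2=1, (3-3)^2=0, (8-1)^2=49, (5-5)^2=0
sum(d^2) = 90.
Step 3: rho = 1 - 6*90 / (9*(9^2 - 1)) = 1 - 540/720 = 0.250000.
Step 4: Under H0, t = rho * sqrt((n-2)/(1-rho^2)) = 0.6831 ~ t(7).
Step 5: Two-sided p-value from the t-distribution with 7 df = 0.516490.
Step 6: alpha = 0.05. fail to reject H0.

rho = 0.2500, p = 0.516490, fail to reject H0 at alpha = 0.05.


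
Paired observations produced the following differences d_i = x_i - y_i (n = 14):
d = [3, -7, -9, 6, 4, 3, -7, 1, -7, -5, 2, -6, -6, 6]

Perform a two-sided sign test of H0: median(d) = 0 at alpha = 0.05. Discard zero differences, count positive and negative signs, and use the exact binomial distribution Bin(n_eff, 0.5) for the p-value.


Step 1: Discard zero differences. Original n = 14; n_eff = number of nonzero differences = 14.
Nonzero differences (with sign): +3, -7, -9, +6, +4, +3, -7, +1, -7, -5, +2, -6, -6, +6
Step 2: Count signs: positive = 7, negative = 7.
Step 3: Under H0: P(positive) = 0.5, so the number of positives S ~ Bin(14, 0.5).
Step 4: Two-sided exact p-value = sum of Bin(14,0.5) probabilities at or below the observed probability = 1.000000.
Step 5: alpha = 0.05. fail to reject H0.

n_eff = 14, pos = 7, neg = 7, p = 1.000000, fail to reject H0.


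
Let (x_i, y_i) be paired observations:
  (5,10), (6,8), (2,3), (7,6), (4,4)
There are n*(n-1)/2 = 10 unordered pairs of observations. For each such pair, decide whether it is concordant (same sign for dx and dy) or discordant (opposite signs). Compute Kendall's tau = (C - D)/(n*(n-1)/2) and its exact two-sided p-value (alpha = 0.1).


Step 1: Enumerate the 10 unordered pairs (i,j) with i<j and classify each by sign(x_j-x_i) * sign(y_j-y_i).
  (1,2):dx=+1,dy=-2->D; (1,3):dx=-3,dy=-7->C; (1,4):dx=+2,dy=-4->D; (1,5):dx=-1,dy=-6->C
  (2,3):dx=-4,dy=-5->C; (2,4):dx=+1,dy=-2->D; (2,5):dx=-2,dy=-4->C; (3,4):dx=+5,dy=+3->C
  (3,5):dx=+2,dy=+1->C; (4,5):dx=-3,dy=-2->C
Step 2: C = 7, D = 3, total pairs = 10.
Step 3: tau = (C - D)/(n(n-1)/2) = (7 - 3)/10 = 0.400000.
Step 4: Exact two-sided p-value (enumerate n! = 120 permutations of y under H0): p = 0.483333.
Step 5: alpha = 0.1. fail to reject H0.

tau_b = 0.4000 (C=7, D=3), p = 0.483333, fail to reject H0.


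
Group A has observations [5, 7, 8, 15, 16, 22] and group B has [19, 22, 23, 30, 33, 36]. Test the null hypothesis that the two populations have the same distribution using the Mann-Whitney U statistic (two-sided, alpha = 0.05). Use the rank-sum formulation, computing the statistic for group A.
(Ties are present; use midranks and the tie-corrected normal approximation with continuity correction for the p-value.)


Step 1: Combine and sort all 12 observations; assign midranks.
sorted (value, group): (5,X), (7,X), (8,X), (15,X), (16,X), (19,Y), (22,X), (22,Y), (23,Y), (30,Y), (33,Y), (36,Y)
ranks: 5->1, 7->2, 8->3, 15->4, 16->5, 19->6, 22->7.5, 22->7.5, 23->9, 30->10, 33->11, 36->12
Step 2: Rank sum for X: R1 = 1 + 2 + 3 + 4 + 5 + 7.5 = 22.5.
Step 3: U_X = R1 - n1(n1+1)/2 = 22.5 - 6*7/2 = 22.5 - 21 = 1.5.
       U_Y = n1*n2 - U_X = 36 - 1.5 = 34.5.
Step 4: Ties are present, so use the tie-corrected normal approximation (with continuity correction) for the p-value.
Step 5: p-value = 0.010272; compare to alpha = 0.05. reject H0.

U_X = 1.5, p = 0.010272, reject H0 at alpha = 0.05.


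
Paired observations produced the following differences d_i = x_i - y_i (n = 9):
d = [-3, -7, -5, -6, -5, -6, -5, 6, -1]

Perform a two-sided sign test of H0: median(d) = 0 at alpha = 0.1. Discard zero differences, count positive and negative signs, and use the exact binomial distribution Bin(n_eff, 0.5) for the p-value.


Step 1: Discard zero differences. Original n = 9; n_eff = number of nonzero differences = 9.
Nonzero differences (with sign): -3, -7, -5, -6, -5, -6, -5, +6, -1
Step 2: Count signs: positive = 1, negative = 8.
Step 3: Under H0: P(positive) = 0.5, so the number of positives S ~ Bin(9, 0.5).
Step 4: Two-sided exact p-value = sum of Bin(9,0.5) probabilities at or below the observed probability = 0.039062.
Step 5: alpha = 0.1. reject H0.

n_eff = 9, pos = 1, neg = 8, p = 0.039062, reject H0.


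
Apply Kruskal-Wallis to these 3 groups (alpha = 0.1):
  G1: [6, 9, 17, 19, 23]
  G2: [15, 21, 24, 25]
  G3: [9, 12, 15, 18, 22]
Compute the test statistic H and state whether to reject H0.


Step 1: Combine all N = 14 observations and assign midranks.
sorted (value, group, rank): (6,G1,1), (9,G1,2.5), (9,G3,2.5), (12,G3,4), (15,G2,5.5), (15,G3,5.5), (17,G1,7), (18,G3,8), (19,G1,9), (21,G2,10), (22,G3,11), (23,G1,12), (24,G2,13), (25,G2,14)
Step 2: Sum ranks within each group.
R_1 = 31.5 (n_1 = 5)
R_2 = 42.5 (n_2 = 4)
R_3 = 31 (n_3 = 5)
Step 3: H = 12/(N(N+1)) * sum(R_i^2/n_i) - 3(N+1)
     = 12/(14*15) * (31.5^2/5 + 42.5^2/4 + 31^2/5) - 3*15
     = 0.057143 * 842.212 - 45
     = 3.126429.
Step 4: Ties present; correction factor C = 1 - 12/(14^3 - 14) = 0.995604. Corrected H = 3.126429 / 0.995604 = 3.140232.
Step 5: Under H0, H ~ chi^2(2); p-value = 0.208021.
Step 6: alpha = 0.1. fail to reject H0.

H = 3.1402, df = 2, p = 0.208021, fail to reject H0.


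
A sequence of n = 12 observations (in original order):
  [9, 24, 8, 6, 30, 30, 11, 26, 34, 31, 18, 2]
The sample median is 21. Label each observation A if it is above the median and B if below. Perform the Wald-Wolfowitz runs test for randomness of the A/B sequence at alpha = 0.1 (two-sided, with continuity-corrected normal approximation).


Step 1: Compute median = 21; label A = above, B = below.
Labels in order: BABBAABAAABB  (n_A = 6, n_B = 6)
Step 2: Count runs R = 7.
Step 3: Under H0 (random ordering), E[R] = 2*n_A*n_B/(n_A+n_B) + 1 = 2*6*6/12 + 1 = 7.0000.
        Var[R] = 2*n_A*n_B*(2*n_A*n_B - n_A - n_B) / ((n_A+n_B)^2 * (n_A+n_B-1)) = 4320/1584 = 2.7273.
        SD[R] = 1.6514.
Step 4: R = E[R], so z = 0 with no continuity correction.
Step 5: Two-sided p-value via normal approximation = 2*(1 - Phi(|z|)) = 1.000000.
Step 6: alpha = 0.1. fail to reject H0.

R = 7, z = 0.0000, p = 1.000000, fail to reject H0.


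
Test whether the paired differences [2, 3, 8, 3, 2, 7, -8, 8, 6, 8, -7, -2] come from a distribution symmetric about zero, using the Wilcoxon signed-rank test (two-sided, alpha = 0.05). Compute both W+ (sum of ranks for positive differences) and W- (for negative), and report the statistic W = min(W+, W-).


Step 1: Drop any zero differences (none here) and take |d_i|.
|d| = [2, 3, 8, 3, 2, 7, 8, 8, 6, 8, 7, 2]
Step 2: Midrank |d_i| (ties get averaged ranks).
ranks: |2|->2, |3|->4.5, |8|->10.5, |3|->4.5, |2|->2, |7|->7.5, |8|->10.5, |8|->10.5, |6|->6, |8|->10.5, |7|->7.5, |2|->2
Step 3: Attach original signs; sum ranks with positive sign and with negative sign.
W+ = 2 + 4.5 + 10.5 + 4.5 + 2 + 7.5 + 10.5 + 6 + 10.5 = 58
W- = 10.5 + 7.5 + 2 = 20
(Check: W+ + W- = 78 should equal n(n+1)/2 = 78.)
Step 4: Test statistic W = min(W+, W-) = 20.
Step 5: Ties in |d|, so use the tie-corrected normal approximation.
        E[W] = n(n+1)/4 = 12*13/4 = 39.
        Tie groups: |d|=2 (t=3), |d|=3 (t=2), |d|=7 (t=2), |d|=8 (t=4); sum(t^3 - t) = 96.
        Var[W] = n(n+1)(2n+1)/24 - sum(t^3-t)/48 = 3900/24 - 96/48 = 160.5.
        z = (W - E[W]) / sqrt(Var[W]) = (20 - 39) / 12.6689 = -1.4997.
        Two-sided p = 2*Phi(z) = 0.133682.
Step 6: alpha = 0.05. fail to reject H0.

W+ = 58, W- = 20, W = min = 20, p = 0.133682, fail to reject H0.


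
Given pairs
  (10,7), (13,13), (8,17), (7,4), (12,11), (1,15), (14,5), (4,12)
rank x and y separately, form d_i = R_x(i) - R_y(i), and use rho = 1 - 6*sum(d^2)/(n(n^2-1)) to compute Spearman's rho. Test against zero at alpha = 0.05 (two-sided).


Step 1: Rank x and y separately (midranks; no ties here).
rank(x): 10->5, 13->7, 8->4, 7->3, 12->6, 1->1, 14->8, 4->2
rank(y): 7->3, 13->6, 17->8, 4->1, 11->4, 15->7, 5->2, 12->5
Step 2: d_i = R_x(i) - R_y(i); compute d_i^2.
  (5-3)^2=4, (7-6)^2=1, (4-8)^2=16, (3-1)^2=4, (6-4)^2=4, (1-7)^2=36, (8-2)^2=36, (2-5)^2=9
sum(d^2) = 110.
Step 3: rho = 1 - 6*110 / (8*(8^2 - 1)) = 1 - 660/504 = -0.309524.
Step 4: Under H0, t = rho * sqrt((n-2)/(1-rho^2)) = -0.7973 ~ t(6).
Step 5: Two-sided p-value from the t-distribution with 6 df = 0.455645.
Step 6: alpha = 0.05. fail to reject H0.

rho = -0.3095, p = 0.455645, fail to reject H0 at alpha = 0.05.


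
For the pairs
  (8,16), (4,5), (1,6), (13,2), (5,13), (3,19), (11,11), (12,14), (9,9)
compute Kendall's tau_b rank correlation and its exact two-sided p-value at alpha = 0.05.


Step 1: Enumerate the 36 unordered pairs (i,j) with i<j and classify each by sign(x_j-x_i) * sign(y_j-y_i).
  (1,2):dx=-4,dy=-11->C; (1,3):dx=-7,dy=-10->C; (1,4):dx=+5,dy=-14->D; (1,5):dx=-3,dy=-3->C
  (1,6):dx=-5,dy=+3->D; (1,7):dx=+3,dy=-5->D; (1,8):dx=+4,dy=-2->D; (1,9):dx=+1,dy=-7->D
  (2,3):dx=-3,dy=+1->D; (2,4):dx=+9,dy=-3->D; (2,5):dx=+1,dy=+8->C; (2,6):dx=-1,dy=+14->D
  (2,7):dx=+7,dy=+6->C; (2,8):dx=+8,dy=+9->C; (2,9):dx=+5,dy=+4->C; (3,4):dx=+12,dy=-4->D
  (3,5):dx=+4,dy=+7->C; (3,6):dx=+2,dy=+13->C; (3,7):dx=+10,dy=+5->C; (3,8):dx=+11,dy=+8->C
  (3,9):dx=+8,dy=+3->C; (4,5):dx=-8,dy=+11->D; (4,6):dx=-10,dy=+17->D; (4,7):dx=-2,dy=+9->D
  (4,8):dx=-1,dy=+12->D; (4,9):dx=-4,dy=+7->D; (5,6):dx=-2,dy=+6->D; (5,7):dx=+6,dy=-2->D
  (5,8):dx=+7,dy=+1->C; (5,9):dx=+4,dy=-4->D; (6,7):dx=+8,dy=-8->D; (6,8):dx=+9,dy=-5->D
  (6,9):dx=+6,dy=-10->D; (7,8):dx=+1,dy=+3->C; (7,9):dx=-2,dy=-2->C; (8,9):dx=-3,dy=-5->C
Step 2: C = 16, D = 20, total pairs = 36.
Step 3: tau = (C - D)/(n(n-1)/2) = (16 - 20)/36 = -0.111111.
Step 4: Exact two-sided p-value (enumerate n! = 362880 permutations of y under H0): p = 0.761414.
Step 5: alpha = 0.05. fail to reject H0.

tau_b = -0.1111 (C=16, D=20), p = 0.761414, fail to reject H0.


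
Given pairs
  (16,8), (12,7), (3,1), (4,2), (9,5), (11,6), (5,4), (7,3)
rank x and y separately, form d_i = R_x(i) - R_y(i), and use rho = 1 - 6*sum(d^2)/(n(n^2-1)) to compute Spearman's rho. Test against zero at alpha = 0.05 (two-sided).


Step 1: Rank x and y separately (midranks; no ties here).
rank(x): 16->8, 12->7, 3->1, 4->2, 9->5, 11->6, 5->3, 7->4
rank(y): 8->8, 7->7, 1->1, 2->2, 5->5, 6->6, 4->4, 3->3
Step 2: d_i = R_x(i) - R_y(i); compute d_i^2.
  (8-8)^2=0, (7-7)^2=0, (1-1)^2=0, (2-2)^2=0, (5-5)^2=0, (6-6)^2=0, (3-4)^2=1, (4-3)^2=1
sum(d^2) = 2.
Step 3: rho = 1 - 6*2 / (8*(8^2 - 1)) = 1 - 12/504 = 0.976190.
Step 4: Under H0, t = rho * sqrt((n-2)/(1-rho^2)) = 11.0235 ~ t(6).
Step 5: Two-sided p-value from the t-distribution with 6 df = 0.000033.
Step 6: alpha = 0.05. reject H0.

rho = 0.9762, p = 0.000033, reject H0 at alpha = 0.05.


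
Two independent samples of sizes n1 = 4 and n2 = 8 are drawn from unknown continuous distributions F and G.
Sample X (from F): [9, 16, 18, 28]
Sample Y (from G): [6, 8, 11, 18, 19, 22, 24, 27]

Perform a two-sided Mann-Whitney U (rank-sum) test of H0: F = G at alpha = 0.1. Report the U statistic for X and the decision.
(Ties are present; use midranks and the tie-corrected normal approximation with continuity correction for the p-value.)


Step 1: Combine and sort all 12 observations; assign midranks.
sorted (value, group): (6,Y), (8,Y), (9,X), (11,Y), (16,X), (18,X), (18,Y), (19,Y), (22,Y), (24,Y), (27,Y), (28,X)
ranks: 6->1, 8->2, 9->3, 11->4, 16->5, 18->6.5, 18->6.5, 19->8, 22->9, 24->10, 27->11, 28->12
Step 2: Rank sum for X: R1 = 3 + 5 + 6.5 + 12 = 26.5.
Step 3: U_X = R1 - n1(n1+1)/2 = 26.5 - 4*5/2 = 26.5 - 10 = 16.5.
       U_Y = n1*n2 - U_X = 32 - 16.5 = 15.5.
Step 4: Ties are present, so use the tie-corrected normal approximation (with continuity correction) for the p-value.
Step 5: p-value = 1.000000; compare to alpha = 0.1. fail to reject H0.

U_X = 16.5, p = 1.000000, fail to reject H0 at alpha = 0.1.


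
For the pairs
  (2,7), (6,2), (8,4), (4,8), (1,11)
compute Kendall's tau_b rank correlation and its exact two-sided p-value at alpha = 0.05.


Step 1: Enumerate the 10 unordered pairs (i,j) with i<j and classify each by sign(x_j-x_i) * sign(y_j-y_i).
  (1,2):dx=+4,dy=-5->D; (1,3):dx=+6,dy=-3->D; (1,4):dx=+2,dy=+1->C; (1,5):dx=-1,dy=+4->D
  (2,3):dx=+2,dy=+2->C; (2,4):dx=-2,dy=+6->D; (2,5):dx=-5,dy=+9->D; (3,4):dx=-4,dy=+4->D
  (3,5):dx=-7,dy=+7->D; (4,5):dx=-3,dy=+3->D
Step 2: C = 2, D = 8, total pairs = 10.
Step 3: tau = (C - D)/(n(n-1)/2) = (2 - 8)/10 = -0.600000.
Step 4: Exact two-sided p-value (enumerate n! = 120 permutations of y under H0): p = 0.233333.
Step 5: alpha = 0.05. fail to reject H0.

tau_b = -0.6000 (C=2, D=8), p = 0.233333, fail to reject H0.


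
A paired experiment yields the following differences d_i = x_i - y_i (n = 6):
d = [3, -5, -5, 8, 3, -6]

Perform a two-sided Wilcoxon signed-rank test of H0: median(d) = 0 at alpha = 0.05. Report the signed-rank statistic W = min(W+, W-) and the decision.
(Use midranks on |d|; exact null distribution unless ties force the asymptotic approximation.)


Step 1: Drop any zero differences (none here) and take |d_i|.
|d| = [3, 5, 5, 8, 3, 6]
Step 2: Midrank |d_i| (ties get averaged ranks).
ranks: |3|->1.5, |5|->3.5, |5|->3.5, |8|->6, |3|->1.5, |6|->5
Step 3: Attach original signs; sum ranks with positive sign and with negative sign.
W+ = 1.5 + 6 + 1.5 = 9
W- = 3.5 + 3.5 + 5 = 12
(Check: W+ + W- = 21 should equal n(n+1)/2 = 21.)
Step 4: Test statistic W = min(W+, W-) = 9.
Step 5: Ties in |d|, so use the tie-corrected normal approximation.
        E[W] = n(n+1)/4 = 6*7/4 = 10.5.
        Tie groups: |d|=3 (t=2), |d|=5 (t=2); sum(t^3 - t) = 12.
        Var[W] = n(n+1)(2n+1)/24 - sum(t^3-t)/48 = 546/24 - 12/48 = 22.5.
        z = (W - E[W]) / sqrt(Var[W]) = (9 - 10.5) / 4.7434 = -0.3162.
        Two-sided p = 2*Phi(z) = 0.751830.
Step 6: alpha = 0.05. fail to reject H0.

W+ = 9, W- = 12, W = min = 9, p = 0.751830, fail to reject H0.


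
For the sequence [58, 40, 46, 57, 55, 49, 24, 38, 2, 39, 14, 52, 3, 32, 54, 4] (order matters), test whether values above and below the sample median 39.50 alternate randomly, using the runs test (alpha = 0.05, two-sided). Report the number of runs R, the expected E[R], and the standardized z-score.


Step 1: Compute median = 39.50; label A = above, B = below.
Labels in order: AAAAAABBBBBABBAB  (n_A = 8, n_B = 8)
Step 2: Count runs R = 6.
Step 3: Under H0 (random ordering), E[R] = 2*n_A*n_B/(n_A+n_B) + 1 = 2*8*8/16 + 1 = 9.0000.
        Var[R] = 2*n_A*n_B*(2*n_A*n_B - n_A - n_B) / ((n_A+n_B)^2 * (n_A+n_B-1)) = 14336/3840 = 3.7333.
        SD[R] = 1.9322.
Step 4: Continuity-corrected z = (R + 0.5 - E[R]) / SD[R] = (6 + 0.5 - 9.0000) / 1.9322 = -1.2939.
Step 5: Two-sided p-value via normal approximation = 2*(1 - Phi(|z|)) = 0.195709.
Step 6: alpha = 0.05. fail to reject H0.

R = 6, z = -1.2939, p = 0.195709, fail to reject H0.


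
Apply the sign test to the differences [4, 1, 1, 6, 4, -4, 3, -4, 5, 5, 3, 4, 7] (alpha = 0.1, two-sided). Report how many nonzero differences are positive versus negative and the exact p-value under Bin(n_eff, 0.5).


Step 1: Discard zero differences. Original n = 13; n_eff = number of nonzero differences = 13.
Nonzero differences (with sign): +4, +1, +1, +6, +4, -4, +3, -4, +5, +5, +3, +4, +7
Step 2: Count signs: positive = 11, negative = 2.
Step 3: Under H0: P(positive) = 0.5, so the number of positives S ~ Bin(13, 0.5).
Step 4: Two-sided exact p-value = sum of Bin(13,0.5) probabilities at or below the observed probability = 0.022461.
Step 5: alpha = 0.1. reject H0.

n_eff = 13, pos = 11, neg = 2, p = 0.022461, reject H0.
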